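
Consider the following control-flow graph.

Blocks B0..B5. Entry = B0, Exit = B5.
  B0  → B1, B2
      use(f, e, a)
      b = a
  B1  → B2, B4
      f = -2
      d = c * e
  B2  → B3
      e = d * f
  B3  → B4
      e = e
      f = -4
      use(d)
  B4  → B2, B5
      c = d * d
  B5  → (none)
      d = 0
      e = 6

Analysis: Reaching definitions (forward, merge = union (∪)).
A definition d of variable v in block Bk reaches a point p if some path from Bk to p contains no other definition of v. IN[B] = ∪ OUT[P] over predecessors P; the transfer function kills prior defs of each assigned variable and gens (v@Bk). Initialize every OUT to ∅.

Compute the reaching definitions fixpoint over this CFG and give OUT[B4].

Answer: {b@B0, c@B4, d@B1, e@B3, f@B1, f@B3}

Derivation:
Converged values:
  B0:  IN={}  OUT={b@B0}
  B1:  IN={b@B0}  OUT={b@B0, d@B1, f@B1}
  B2:  IN={b@B0, c@B4, d@B1, e@B3, f@B1, f@B3}  OUT={b@B0, c@B4, d@B1, e@B2, f@B1, f@B3}
  B3:  IN={b@B0, c@B4, d@B1, e@B2, f@B1, f@B3}  OUT={b@B0, c@B4, d@B1, e@B3, f@B3}
  B4:  IN={b@B0, c@B4, d@B1, e@B3, f@B1, f@B3}  OUT={b@B0, c@B4, d@B1, e@B3, f@B1, f@B3}
  B5:  IN={b@B0, c@B4, d@B1, e@B3, f@B1, f@B3}  OUT={b@B0, c@B4, d@B5, e@B5, f@B1, f@B3}

Merge at B4: IN[B4] = OUT[B1] ⊔ OUT[B3] = {b@B0, c@B4, d@B1, e@B3, f@B1, f@B3}
Applying B4's transfer function to that IN value gives OUT[B4] (row B4 above).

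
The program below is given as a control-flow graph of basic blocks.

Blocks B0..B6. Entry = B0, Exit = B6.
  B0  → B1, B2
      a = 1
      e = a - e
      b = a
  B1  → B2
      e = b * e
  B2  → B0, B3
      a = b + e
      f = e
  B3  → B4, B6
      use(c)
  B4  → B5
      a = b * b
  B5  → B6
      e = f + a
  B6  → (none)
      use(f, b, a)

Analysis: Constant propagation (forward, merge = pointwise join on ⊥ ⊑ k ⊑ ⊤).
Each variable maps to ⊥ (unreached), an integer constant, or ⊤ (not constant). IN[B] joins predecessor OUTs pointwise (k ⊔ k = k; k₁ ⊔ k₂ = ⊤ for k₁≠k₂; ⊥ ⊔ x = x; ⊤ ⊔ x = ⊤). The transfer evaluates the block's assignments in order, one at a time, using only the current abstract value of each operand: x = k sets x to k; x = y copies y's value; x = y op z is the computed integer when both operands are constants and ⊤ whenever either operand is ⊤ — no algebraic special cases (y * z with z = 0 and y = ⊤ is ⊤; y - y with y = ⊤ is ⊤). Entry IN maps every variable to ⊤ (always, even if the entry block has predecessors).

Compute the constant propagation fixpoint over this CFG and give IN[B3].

Answer: {a: ⊤, b: 1, c: ⊤, d: ⊤, e: ⊤, f: ⊤}

Derivation:
Converged values:
  B0: | IN=(all ⊤) | OUT={a:1, b:1; rest ⊤}
  B1: | IN={a:1, b:1; rest ⊤} | OUT={a:1, b:1; rest ⊤}
  B2: | IN={a:1, b:1; rest ⊤} | OUT={b:1; rest ⊤}
  B3: | IN={b:1; rest ⊤} | OUT={b:1; rest ⊤}
  B4: | IN={b:1; rest ⊤} | OUT={a:1, b:1; rest ⊤}
  B5: | IN={a:1, b:1; rest ⊤} | OUT={a:1, b:1; rest ⊤}
  B6: | IN={b:1; rest ⊤} | OUT={b:1; rest ⊤}

Merge at B3: IN[B3] = OUT[B2] = {a: ⊤, b: 1, c: ⊤, d: ⊤, e: ⊤, f: ⊤}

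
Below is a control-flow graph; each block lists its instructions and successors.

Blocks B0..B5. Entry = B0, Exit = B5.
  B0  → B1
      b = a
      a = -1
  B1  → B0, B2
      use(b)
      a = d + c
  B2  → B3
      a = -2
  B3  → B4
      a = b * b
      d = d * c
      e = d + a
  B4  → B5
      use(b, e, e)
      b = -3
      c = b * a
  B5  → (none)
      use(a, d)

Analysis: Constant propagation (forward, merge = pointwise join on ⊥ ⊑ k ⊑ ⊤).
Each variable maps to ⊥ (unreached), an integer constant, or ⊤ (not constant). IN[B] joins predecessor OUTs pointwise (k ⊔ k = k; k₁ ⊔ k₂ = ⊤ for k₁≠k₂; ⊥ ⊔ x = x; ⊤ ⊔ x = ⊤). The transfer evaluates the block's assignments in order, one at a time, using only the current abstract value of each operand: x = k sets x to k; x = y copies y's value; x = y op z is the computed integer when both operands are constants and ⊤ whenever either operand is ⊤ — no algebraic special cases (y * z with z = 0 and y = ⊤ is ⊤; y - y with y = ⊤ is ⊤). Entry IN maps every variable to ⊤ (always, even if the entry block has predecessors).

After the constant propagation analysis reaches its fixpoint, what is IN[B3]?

Answer: {a: -2, b: ⊤, c: ⊤, d: ⊤, e: ⊤, f: ⊤}

Derivation:
Converged values:
  B0:  IN=(all ⊤)  OUT={a:-1; rest ⊤}
  B1:  IN={a:-1; rest ⊤}  OUT=(all ⊤)
  B2:  IN=(all ⊤)  OUT={a:-2; rest ⊤}
  B3:  IN={a:-2; rest ⊤}  OUT=(all ⊤)
  B4:  IN=(all ⊤)  OUT={b:-3; rest ⊤}
  B5:  IN={b:-3; rest ⊤}  OUT={b:-3; rest ⊤}

Merge at B3: IN[B3] = OUT[B2] = {a: -2, b: ⊤, c: ⊤, d: ⊤, e: ⊤, f: ⊤}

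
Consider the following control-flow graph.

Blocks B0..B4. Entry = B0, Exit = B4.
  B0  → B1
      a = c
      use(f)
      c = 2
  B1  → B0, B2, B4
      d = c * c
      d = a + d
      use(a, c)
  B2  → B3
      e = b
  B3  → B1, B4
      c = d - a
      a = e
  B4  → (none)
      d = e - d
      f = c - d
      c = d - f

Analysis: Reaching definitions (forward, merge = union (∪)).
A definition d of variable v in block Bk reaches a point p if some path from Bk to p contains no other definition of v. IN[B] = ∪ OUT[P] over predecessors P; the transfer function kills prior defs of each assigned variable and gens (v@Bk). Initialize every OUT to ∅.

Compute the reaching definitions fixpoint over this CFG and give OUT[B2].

Answer: {a@B0, a@B3, c@B0, c@B3, d@B1, e@B2}

Working:
Converged values:
  B0:   IN={a@B0, a@B3, c@B0, c@B3, d@B1, e@B2}   OUT={a@B0, c@B0, d@B1, e@B2}
  B1:   IN={a@B0, a@B3, c@B0, c@B3, d@B1, e@B2}   OUT={a@B0, a@B3, c@B0, c@B3, d@B1, e@B2}
  B2:   IN={a@B0, a@B3, c@B0, c@B3, d@B1, e@B2}   OUT={a@B0, a@B3, c@B0, c@B3, d@B1, e@B2}
  B3:   IN={a@B0, a@B3, c@B0, c@B3, d@B1, e@B2}   OUT={a@B3, c@B3, d@B1, e@B2}
  B4:   IN={a@B0, a@B3, c@B0, c@B3, d@B1, e@B2}   OUT={a@B0, a@B3, c@B4, d@B4, e@B2, f@B4}

Merge at B2: IN[B2] = OUT[B1] = {a@B0, a@B3, c@B0, c@B3, d@B1, e@B2}
Applying B2's transfer function to that IN value gives OUT[B2] (row B2 above).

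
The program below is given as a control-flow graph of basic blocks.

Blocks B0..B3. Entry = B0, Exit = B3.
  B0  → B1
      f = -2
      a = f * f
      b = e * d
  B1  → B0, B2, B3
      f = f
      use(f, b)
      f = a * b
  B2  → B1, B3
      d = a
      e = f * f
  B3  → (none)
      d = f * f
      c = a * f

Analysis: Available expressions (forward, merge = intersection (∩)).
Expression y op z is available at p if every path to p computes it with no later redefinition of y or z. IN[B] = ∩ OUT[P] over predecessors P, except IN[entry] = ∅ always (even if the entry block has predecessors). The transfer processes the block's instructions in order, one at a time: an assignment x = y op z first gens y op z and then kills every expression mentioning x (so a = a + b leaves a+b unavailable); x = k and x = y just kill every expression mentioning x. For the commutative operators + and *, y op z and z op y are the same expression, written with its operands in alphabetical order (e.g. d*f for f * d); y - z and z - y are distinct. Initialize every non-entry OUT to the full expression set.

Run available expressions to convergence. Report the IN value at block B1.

Answer: {f*f}

Derivation:
Per-block solution:
  B0:  IN={}  OUT={d*e, f*f}
  B1:  IN={f*f}  OUT={a*b}
  B2:  IN={a*b}  OUT={a*b, f*f}
  B3:  IN={a*b}  OUT={a*b, a*f, f*f}

Merge at B1: IN[B1] = OUT[B0] ∩ OUT[B2] = {f*f}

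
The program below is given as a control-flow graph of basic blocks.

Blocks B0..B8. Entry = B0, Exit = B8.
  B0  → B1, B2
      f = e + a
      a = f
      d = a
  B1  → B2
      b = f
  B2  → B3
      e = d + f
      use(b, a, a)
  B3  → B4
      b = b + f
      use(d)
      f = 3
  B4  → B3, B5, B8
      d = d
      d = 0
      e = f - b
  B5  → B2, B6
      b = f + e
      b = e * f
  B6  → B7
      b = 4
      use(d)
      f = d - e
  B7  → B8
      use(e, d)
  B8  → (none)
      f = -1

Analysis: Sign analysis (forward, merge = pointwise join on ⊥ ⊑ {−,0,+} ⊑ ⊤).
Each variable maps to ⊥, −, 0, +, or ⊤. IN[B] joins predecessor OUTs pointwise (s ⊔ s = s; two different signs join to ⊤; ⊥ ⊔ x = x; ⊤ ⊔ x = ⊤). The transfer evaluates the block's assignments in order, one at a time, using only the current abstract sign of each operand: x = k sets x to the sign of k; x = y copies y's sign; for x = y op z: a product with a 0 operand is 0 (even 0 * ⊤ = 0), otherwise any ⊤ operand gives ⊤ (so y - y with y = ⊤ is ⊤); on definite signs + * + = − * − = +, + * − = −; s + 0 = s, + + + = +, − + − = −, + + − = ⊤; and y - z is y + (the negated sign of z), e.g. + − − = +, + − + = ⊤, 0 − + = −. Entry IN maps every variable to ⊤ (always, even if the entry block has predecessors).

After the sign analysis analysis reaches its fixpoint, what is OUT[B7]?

Per-block solution:
  B0: | IN=(all ⊤) | OUT=(all ⊤)
  B1: | IN=(all ⊤) | OUT=(all ⊤)
  B2: | IN=(all ⊤) | OUT=(all ⊤)
  B3: | IN=(all ⊤) | OUT={f:+; rest ⊤}
  B4: | IN={f:+; rest ⊤} | OUT={d:0, f:+; rest ⊤}
  B5: | IN={d:0, f:+; rest ⊤} | OUT={d:0, f:+; rest ⊤}
  B6: | IN={d:0, f:+; rest ⊤} | OUT={b:+, d:0; rest ⊤}
  B7: | IN={b:+, d:0; rest ⊤} | OUT={b:+, d:0; rest ⊤}
  B8: | IN={d:0; rest ⊤} | OUT={d:0, f:-; rest ⊤}

Merge at B7: IN[B7] = OUT[B6] = {a: ⊤, b: +, c: ⊤, d: 0, e: ⊤, f: ⊤}
Applying B7's transfer function to that IN value gives OUT[B7] (row B7 above).

Answer: {a: ⊤, b: +, c: ⊤, d: 0, e: ⊤, f: ⊤}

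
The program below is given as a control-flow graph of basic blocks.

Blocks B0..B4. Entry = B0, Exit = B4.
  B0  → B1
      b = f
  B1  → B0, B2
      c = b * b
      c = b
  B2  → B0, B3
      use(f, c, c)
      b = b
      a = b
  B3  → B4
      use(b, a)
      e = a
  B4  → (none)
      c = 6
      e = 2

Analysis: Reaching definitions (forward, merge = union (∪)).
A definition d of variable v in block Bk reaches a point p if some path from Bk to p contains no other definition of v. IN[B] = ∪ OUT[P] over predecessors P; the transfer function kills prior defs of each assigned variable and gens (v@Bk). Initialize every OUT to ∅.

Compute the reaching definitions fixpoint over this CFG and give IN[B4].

Answer: {a@B2, b@B2, c@B1, e@B3}

Derivation:
Per-block solution:
  B0: | IN={a@B2, b@B0, b@B2, c@B1} | OUT={a@B2, b@B0, c@B1}
  B1: | IN={a@B2, b@B0, c@B1} | OUT={a@B2, b@B0, c@B1}
  B2: | IN={a@B2, b@B0, c@B1} | OUT={a@B2, b@B2, c@B1}
  B3: | IN={a@B2, b@B2, c@B1} | OUT={a@B2, b@B2, c@B1, e@B3}
  B4: | IN={a@B2, b@B2, c@B1, e@B3} | OUT={a@B2, b@B2, c@B4, e@B4}

Merge at B4: IN[B4] = OUT[B3] = {a@B2, b@B2, c@B1, e@B3}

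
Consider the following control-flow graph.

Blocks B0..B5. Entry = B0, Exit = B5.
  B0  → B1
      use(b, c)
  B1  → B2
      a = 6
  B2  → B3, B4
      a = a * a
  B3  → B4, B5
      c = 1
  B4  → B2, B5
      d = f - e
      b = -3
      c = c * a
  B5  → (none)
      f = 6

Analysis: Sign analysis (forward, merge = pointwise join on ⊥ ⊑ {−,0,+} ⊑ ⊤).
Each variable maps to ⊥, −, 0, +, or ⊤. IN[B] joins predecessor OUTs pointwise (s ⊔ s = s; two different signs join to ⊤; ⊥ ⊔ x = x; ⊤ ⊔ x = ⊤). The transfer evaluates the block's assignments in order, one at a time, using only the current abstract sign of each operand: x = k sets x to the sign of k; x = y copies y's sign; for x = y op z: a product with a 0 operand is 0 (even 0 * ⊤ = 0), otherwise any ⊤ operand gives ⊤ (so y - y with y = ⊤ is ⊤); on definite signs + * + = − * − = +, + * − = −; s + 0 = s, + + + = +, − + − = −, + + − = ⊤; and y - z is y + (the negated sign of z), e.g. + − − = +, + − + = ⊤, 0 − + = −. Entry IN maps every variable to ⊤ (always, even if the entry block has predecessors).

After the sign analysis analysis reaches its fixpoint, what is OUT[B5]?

Answer: {a: +, b: ⊤, c: ⊤, d: ⊤, e: ⊤, f: +}

Trace:
Converged values:
  B0: | IN=(all ⊤) | OUT=(all ⊤)
  B1: | IN=(all ⊤) | OUT={a:+; rest ⊤}
  B2: | IN={a:+; rest ⊤} | OUT={a:+; rest ⊤}
  B3: | IN={a:+; rest ⊤} | OUT={a:+, c:+; rest ⊤}
  B4: | IN={a:+; rest ⊤} | OUT={a:+, b:-; rest ⊤}
  B5: | IN={a:+; rest ⊤} | OUT={a:+, f:+; rest ⊤}

Merge at B5: IN[B5] = OUT[B3] ⊔ OUT[B4] = {a: +, b: ⊤, c: ⊤, d: ⊤, e: ⊤, f: ⊤}
Applying B5's transfer function to that IN value gives OUT[B5] (row B5 above).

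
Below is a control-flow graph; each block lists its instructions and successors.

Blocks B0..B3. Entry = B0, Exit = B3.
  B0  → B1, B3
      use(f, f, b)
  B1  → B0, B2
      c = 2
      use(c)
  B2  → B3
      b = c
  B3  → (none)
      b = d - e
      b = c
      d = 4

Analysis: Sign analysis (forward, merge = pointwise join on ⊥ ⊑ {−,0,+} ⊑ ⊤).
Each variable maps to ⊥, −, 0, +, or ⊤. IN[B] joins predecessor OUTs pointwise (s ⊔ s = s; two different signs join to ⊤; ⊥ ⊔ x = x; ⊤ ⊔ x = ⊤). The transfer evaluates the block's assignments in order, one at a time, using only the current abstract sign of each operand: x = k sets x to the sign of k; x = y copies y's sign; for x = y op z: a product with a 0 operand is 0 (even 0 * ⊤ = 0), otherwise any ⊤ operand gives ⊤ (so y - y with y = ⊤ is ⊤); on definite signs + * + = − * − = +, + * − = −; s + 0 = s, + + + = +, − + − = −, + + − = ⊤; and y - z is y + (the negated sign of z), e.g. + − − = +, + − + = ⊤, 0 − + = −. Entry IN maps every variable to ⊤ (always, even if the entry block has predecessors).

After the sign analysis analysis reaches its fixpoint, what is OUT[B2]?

Answer: {a: ⊤, b: +, c: +, d: ⊤, e: ⊤, f: ⊤}

Derivation:
Fixpoint table:
  B0: | IN=(all ⊤) | OUT=(all ⊤)
  B1: | IN=(all ⊤) | OUT={c:+; rest ⊤}
  B2: | IN={c:+; rest ⊤} | OUT={b:+, c:+; rest ⊤}
  B3: | IN=(all ⊤) | OUT={d:+; rest ⊤}

Merge at B2: IN[B2] = OUT[B1] = {a: ⊤, b: ⊤, c: +, d: ⊤, e: ⊤, f: ⊤}
Applying B2's transfer function to that IN value gives OUT[B2] (row B2 above).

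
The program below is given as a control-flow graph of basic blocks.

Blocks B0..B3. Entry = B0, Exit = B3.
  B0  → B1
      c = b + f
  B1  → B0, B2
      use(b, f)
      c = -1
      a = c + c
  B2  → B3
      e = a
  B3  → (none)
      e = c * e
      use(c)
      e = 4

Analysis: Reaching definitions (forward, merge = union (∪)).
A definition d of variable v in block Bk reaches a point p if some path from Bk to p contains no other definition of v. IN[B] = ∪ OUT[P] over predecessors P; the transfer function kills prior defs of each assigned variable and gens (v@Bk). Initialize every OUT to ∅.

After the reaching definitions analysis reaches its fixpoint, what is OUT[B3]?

Answer: {a@B1, c@B1, e@B3}

Trace:
Converged values:
  B0:   IN={a@B1, c@B1}   OUT={a@B1, c@B0}
  B1:   IN={a@B1, c@B0}   OUT={a@B1, c@B1}
  B2:   IN={a@B1, c@B1}   OUT={a@B1, c@B1, e@B2}
  B3:   IN={a@B1, c@B1, e@B2}   OUT={a@B1, c@B1, e@B3}

Merge at B3: IN[B3] = OUT[B2] = {a@B1, c@B1, e@B2}
Applying B3's transfer function to that IN value gives OUT[B3] (row B3 above).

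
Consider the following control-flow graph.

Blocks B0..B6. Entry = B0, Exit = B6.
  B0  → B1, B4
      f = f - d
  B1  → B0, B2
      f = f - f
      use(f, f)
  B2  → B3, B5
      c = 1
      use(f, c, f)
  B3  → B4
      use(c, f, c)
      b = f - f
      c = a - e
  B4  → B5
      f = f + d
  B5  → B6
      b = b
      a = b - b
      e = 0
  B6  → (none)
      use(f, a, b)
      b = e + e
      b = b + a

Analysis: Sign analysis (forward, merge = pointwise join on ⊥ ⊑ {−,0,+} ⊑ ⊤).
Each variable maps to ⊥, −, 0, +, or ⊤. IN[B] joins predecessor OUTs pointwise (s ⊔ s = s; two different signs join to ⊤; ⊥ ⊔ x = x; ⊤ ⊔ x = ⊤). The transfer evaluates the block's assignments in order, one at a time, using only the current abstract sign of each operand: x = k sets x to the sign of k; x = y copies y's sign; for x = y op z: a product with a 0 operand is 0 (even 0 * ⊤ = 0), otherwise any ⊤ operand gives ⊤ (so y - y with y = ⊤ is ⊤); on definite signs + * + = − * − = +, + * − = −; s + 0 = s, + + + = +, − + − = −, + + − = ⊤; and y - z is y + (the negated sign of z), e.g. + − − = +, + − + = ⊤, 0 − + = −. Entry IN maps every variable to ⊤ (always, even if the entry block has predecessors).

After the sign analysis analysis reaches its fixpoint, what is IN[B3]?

Answer: {a: ⊤, b: ⊤, c: +, d: ⊤, e: ⊤, f: ⊤}

Working:
Converged values:
  B0: | IN=(all ⊤) | OUT=(all ⊤)
  B1: | IN=(all ⊤) | OUT=(all ⊤)
  B2: | IN=(all ⊤) | OUT={c:+; rest ⊤}
  B3: | IN={c:+; rest ⊤} | OUT=(all ⊤)
  B4: | IN=(all ⊤) | OUT=(all ⊤)
  B5: | IN=(all ⊤) | OUT={e:0; rest ⊤}
  B6: | IN={e:0; rest ⊤} | OUT={e:0; rest ⊤}

Merge at B3: IN[B3] = OUT[B2] = {a: ⊤, b: ⊤, c: +, d: ⊤, e: ⊤, f: ⊤}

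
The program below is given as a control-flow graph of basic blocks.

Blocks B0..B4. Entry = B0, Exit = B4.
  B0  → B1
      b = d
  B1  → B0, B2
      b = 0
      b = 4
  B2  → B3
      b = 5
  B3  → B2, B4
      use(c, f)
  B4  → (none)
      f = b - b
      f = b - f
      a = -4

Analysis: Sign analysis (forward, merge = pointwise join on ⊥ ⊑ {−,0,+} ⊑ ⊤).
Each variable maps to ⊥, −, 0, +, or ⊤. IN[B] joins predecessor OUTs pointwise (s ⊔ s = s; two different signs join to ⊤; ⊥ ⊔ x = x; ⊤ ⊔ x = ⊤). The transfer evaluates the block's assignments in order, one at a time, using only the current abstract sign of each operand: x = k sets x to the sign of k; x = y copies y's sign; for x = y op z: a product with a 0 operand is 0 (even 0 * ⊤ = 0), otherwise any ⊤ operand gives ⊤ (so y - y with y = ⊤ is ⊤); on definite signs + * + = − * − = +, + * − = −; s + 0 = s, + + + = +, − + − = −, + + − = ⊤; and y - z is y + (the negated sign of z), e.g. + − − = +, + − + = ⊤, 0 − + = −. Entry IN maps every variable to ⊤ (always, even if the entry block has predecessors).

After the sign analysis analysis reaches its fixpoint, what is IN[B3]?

Fixpoint table:
  B0: | IN=(all ⊤) | OUT=(all ⊤)
  B1: | IN=(all ⊤) | OUT={b:+; rest ⊤}
  B2: | IN={b:+; rest ⊤} | OUT={b:+; rest ⊤}
  B3: | IN={b:+; rest ⊤} | OUT={b:+; rest ⊤}
  B4: | IN={b:+; rest ⊤} | OUT={a:-, b:+; rest ⊤}

Merge at B3: IN[B3] = OUT[B2] = {a: ⊤, b: +, c: ⊤, d: ⊤, e: ⊤, f: ⊤}

Answer: {a: ⊤, b: +, c: ⊤, d: ⊤, e: ⊤, f: ⊤}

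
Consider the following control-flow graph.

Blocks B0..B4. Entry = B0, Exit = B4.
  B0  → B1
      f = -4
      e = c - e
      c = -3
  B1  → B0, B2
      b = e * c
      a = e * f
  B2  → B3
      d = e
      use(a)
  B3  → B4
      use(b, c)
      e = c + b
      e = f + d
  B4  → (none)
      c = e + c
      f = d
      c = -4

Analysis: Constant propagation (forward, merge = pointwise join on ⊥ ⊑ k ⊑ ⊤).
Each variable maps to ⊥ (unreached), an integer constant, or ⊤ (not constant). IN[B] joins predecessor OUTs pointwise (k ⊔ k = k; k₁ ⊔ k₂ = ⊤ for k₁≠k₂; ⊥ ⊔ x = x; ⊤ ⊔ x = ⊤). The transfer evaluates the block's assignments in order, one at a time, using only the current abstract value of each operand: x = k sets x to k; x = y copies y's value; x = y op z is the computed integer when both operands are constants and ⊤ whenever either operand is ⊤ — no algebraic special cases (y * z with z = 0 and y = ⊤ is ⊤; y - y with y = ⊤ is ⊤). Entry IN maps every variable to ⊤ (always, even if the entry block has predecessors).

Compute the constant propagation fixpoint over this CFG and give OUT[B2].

Answer: {a: ⊤, b: ⊤, c: -3, d: ⊤, e: ⊤, f: -4}

Trace:
Converged values:
  B0: | IN=(all ⊤) | OUT={c:-3, f:-4; rest ⊤}
  B1: | IN={c:-3, f:-4; rest ⊤} | OUT={c:-3, f:-4; rest ⊤}
  B2: | IN={c:-3, f:-4; rest ⊤} | OUT={c:-3, f:-4; rest ⊤}
  B3: | IN={c:-3, f:-4; rest ⊤} | OUT={c:-3, f:-4; rest ⊤}
  B4: | IN={c:-3, f:-4; rest ⊤} | OUT={c:-4; rest ⊤}

Merge at B2: IN[B2] = OUT[B1] = {a: ⊤, b: ⊤, c: -3, d: ⊤, e: ⊤, f: -4}
Applying B2's transfer function to that IN value gives OUT[B2] (row B2 above).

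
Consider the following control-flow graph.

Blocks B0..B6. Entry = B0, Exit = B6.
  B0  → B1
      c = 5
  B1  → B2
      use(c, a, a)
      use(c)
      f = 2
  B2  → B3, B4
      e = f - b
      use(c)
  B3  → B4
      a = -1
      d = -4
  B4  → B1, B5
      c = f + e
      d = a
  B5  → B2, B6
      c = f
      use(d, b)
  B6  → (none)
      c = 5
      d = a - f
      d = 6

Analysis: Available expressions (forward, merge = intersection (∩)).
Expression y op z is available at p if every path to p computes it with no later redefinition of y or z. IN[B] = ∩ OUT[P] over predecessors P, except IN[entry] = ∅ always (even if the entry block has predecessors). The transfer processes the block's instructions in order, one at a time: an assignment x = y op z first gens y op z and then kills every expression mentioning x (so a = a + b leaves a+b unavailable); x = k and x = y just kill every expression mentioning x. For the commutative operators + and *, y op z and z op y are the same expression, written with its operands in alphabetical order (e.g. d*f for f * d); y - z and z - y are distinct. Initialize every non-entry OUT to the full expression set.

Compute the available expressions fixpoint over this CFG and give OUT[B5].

Converged values:
  B0:  IN={}  OUT={}
  B1:  IN={}  OUT={}
  B2:  IN={}  OUT={f-b}
  B3:  IN={f-b}  OUT={f-b}
  B4:  IN={f-b}  OUT={e+f, f-b}
  B5:  IN={e+f, f-b}  OUT={e+f, f-b}
  B6:  IN={e+f, f-b}  OUT={a-f, e+f, f-b}

Merge at B5: IN[B5] = OUT[B4] = {e+f, f-b}
Applying B5's transfer function to that IN value gives OUT[B5] (row B5 above).

Answer: {e+f, f-b}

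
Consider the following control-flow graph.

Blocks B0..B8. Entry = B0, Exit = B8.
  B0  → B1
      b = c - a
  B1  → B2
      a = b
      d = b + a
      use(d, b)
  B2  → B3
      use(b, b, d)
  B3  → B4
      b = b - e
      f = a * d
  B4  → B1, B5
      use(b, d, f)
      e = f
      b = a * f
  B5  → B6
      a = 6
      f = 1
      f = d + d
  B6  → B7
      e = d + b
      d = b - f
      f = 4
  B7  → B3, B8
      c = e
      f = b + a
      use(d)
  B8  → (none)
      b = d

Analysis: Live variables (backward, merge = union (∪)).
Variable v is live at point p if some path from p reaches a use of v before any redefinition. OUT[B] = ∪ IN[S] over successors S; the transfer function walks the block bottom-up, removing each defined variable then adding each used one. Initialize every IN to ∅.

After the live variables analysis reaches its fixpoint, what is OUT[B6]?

Answer: {a, b, d, e}

Trace:
Fixpoint table:
  B0:  IN={a, c, e}  OUT={b, e}
  B1:  IN={b, e}  OUT={a, b, d, e}
  B2:  IN={a, b, d, e}  OUT={a, b, d, e}
  B3:  IN={a, b, d, e}  OUT={a, b, d, f}
  B4:  IN={a, b, d, f}  OUT={b, d, e}
  B5:  IN={b, d}  OUT={a, b, d, f}
  B6:  IN={a, b, d, f}  OUT={a, b, d, e}
  B7:  IN={a, b, d, e}  OUT={a, b, d, e}
  B8:  IN={d}  OUT={}

Merge at B6: OUT[B6] = IN[B7] = {a, b, d, e}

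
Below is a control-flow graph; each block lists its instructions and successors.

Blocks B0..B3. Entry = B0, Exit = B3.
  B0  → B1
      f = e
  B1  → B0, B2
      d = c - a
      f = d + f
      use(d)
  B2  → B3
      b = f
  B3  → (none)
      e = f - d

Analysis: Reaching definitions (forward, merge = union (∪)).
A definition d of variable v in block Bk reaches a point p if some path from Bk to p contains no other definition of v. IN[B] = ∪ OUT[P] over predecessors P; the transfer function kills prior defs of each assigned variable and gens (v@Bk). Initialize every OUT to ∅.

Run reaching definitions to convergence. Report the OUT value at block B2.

Converged values:
  B0:   IN={d@B1, f@B1}   OUT={d@B1, f@B0}
  B1:   IN={d@B1, f@B0}   OUT={d@B1, f@B1}
  B2:   IN={d@B1, f@B1}   OUT={b@B2, d@B1, f@B1}
  B3:   IN={b@B2, d@B1, f@B1}   OUT={b@B2, d@B1, e@B3, f@B1}

Merge at B2: IN[B2] = OUT[B1] = {d@B1, f@B1}
Applying B2's transfer function to that IN value gives OUT[B2] (row B2 above).

Answer: {b@B2, d@B1, f@B1}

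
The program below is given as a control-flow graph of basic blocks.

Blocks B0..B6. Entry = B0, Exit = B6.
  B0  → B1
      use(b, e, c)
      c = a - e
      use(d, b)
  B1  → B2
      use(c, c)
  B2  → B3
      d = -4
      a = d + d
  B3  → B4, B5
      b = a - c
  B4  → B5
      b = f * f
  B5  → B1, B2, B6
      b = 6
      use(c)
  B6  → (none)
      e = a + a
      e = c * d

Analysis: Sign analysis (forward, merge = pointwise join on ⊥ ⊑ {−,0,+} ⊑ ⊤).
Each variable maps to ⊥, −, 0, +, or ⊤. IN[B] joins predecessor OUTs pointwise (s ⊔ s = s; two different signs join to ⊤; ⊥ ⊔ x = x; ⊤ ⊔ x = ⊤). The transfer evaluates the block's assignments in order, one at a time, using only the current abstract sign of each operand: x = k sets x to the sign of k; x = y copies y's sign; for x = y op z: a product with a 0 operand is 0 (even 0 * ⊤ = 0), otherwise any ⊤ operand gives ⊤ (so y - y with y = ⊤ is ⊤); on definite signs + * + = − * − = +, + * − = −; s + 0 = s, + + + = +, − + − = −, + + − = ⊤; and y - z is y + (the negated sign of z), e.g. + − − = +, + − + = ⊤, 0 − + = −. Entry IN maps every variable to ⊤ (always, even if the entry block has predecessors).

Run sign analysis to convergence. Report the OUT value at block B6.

Answer: {a: -, b: +, c: ⊤, d: -, e: ⊤, f: ⊤}

Derivation:
Converged values:
  B0: | IN=(all ⊤) | OUT=(all ⊤)
  B1: | IN=(all ⊤) | OUT=(all ⊤)
  B2: | IN=(all ⊤) | OUT={a:-, d:-; rest ⊤}
  B3: | IN={a:-, d:-; rest ⊤} | OUT={a:-, d:-; rest ⊤}
  B4: | IN={a:-, d:-; rest ⊤} | OUT={a:-, d:-; rest ⊤}
  B5: | IN={a:-, d:-; rest ⊤} | OUT={a:-, b:+, d:-; rest ⊤}
  B6: | IN={a:-, b:+, d:-; rest ⊤} | OUT={a:-, b:+, d:-; rest ⊤}

Merge at B6: IN[B6] = OUT[B5] = {a: -, b: +, c: ⊤, d: -, e: ⊤, f: ⊤}
Applying B6's transfer function to that IN value gives OUT[B6] (row B6 above).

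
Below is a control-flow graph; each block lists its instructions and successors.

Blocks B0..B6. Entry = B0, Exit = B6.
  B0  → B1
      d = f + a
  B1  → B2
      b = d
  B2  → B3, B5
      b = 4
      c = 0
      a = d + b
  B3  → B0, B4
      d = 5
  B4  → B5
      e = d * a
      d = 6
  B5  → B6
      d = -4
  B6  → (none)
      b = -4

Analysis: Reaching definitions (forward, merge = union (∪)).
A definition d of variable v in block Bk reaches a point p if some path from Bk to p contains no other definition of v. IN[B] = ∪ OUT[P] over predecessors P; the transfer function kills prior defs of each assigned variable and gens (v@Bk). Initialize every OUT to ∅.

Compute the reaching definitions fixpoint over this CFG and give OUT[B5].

Per-block solution:
  B0:   IN={a@B2, b@B2, c@B2, d@B3}   OUT={a@B2, b@B2, c@B2, d@B0}
  B1:   IN={a@B2, b@B2, c@B2, d@B0}   OUT={a@B2, b@B1, c@B2, d@B0}
  B2:   IN={a@B2, b@B1, c@B2, d@B0}   OUT={a@B2, b@B2, c@B2, d@B0}
  B3:   IN={a@B2, b@B2, c@B2, d@B0}   OUT={a@B2, b@B2, c@B2, d@B3}
  B4:   IN={a@B2, b@B2, c@B2, d@B3}   OUT={a@B2, b@B2, c@B2, d@B4, e@B4}
  B5:   IN={a@B2, b@B2, c@B2, d@B0, d@B4, e@B4}   OUT={a@B2, b@B2, c@B2, d@B5, e@B4}
  B6:   IN={a@B2, b@B2, c@B2, d@B5, e@B4}   OUT={a@B2, b@B6, c@B2, d@B5, e@B4}

Merge at B5: IN[B5] = OUT[B2] ⊔ OUT[B4] = {a@B2, b@B2, c@B2, d@B0, d@B4, e@B4}
Applying B5's transfer function to that IN value gives OUT[B5] (row B5 above).

Answer: {a@B2, b@B2, c@B2, d@B5, e@B4}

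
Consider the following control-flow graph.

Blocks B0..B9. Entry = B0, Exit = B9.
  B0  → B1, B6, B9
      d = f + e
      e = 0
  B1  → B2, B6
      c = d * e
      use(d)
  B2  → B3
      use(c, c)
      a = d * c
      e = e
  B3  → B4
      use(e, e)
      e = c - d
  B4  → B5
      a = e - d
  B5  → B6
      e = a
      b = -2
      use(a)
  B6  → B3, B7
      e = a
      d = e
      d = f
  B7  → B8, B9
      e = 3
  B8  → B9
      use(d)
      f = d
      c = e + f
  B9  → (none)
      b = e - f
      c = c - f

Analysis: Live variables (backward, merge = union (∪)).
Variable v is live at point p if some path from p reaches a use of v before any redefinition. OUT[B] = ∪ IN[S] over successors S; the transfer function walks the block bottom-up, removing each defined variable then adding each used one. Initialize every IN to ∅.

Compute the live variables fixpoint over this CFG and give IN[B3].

Answer: {c, d, e, f}

Derivation:
Converged values:
  B0:  IN={a, c, e, f}  OUT={a, c, d, e, f}
  B1:  IN={a, d, e, f}  OUT={a, c, d, e, f}
  B2:  IN={c, d, e, f}  OUT={c, d, e, f}
  B3:  IN={c, d, e, f}  OUT={c, d, e, f}
  B4:  IN={c, d, e, f}  OUT={a, c, f}
  B5:  IN={a, c, f}  OUT={a, c, f}
  B6:  IN={a, c, f}  OUT={c, d, e, f}
  B7:  IN={c, d, f}  OUT={c, d, e, f}
  B8:  IN={d, e}  OUT={c, e, f}
  B9:  IN={c, e, f}  OUT={}

Merge at B3: OUT[B3] = IN[B4] = {c, d, e, f}
Applying B3's transfer function to that OUT value gives IN[B3] (row B3 above).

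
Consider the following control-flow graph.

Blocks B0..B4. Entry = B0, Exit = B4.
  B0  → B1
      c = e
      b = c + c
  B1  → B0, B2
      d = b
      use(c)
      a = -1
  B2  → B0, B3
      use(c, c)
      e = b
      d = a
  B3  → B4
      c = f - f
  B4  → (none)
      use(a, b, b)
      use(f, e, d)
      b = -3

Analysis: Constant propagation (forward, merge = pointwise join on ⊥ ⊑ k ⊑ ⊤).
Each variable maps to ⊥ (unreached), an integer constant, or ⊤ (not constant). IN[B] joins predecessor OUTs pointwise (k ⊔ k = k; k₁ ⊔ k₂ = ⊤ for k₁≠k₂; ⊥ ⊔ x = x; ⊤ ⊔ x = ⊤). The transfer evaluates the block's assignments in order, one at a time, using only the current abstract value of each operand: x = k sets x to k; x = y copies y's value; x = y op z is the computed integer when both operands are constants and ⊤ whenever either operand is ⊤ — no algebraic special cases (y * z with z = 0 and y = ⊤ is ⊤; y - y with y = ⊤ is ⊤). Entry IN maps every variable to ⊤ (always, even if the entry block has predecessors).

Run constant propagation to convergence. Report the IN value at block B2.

Fixpoint table:
  B0:  IN=(all ⊤)  OUT=(all ⊤)
  B1:  IN=(all ⊤)  OUT={a:-1; rest ⊤}
  B2:  IN={a:-1; rest ⊤}  OUT={a:-1, d:-1; rest ⊤}
  B3:  IN={a:-1, d:-1; rest ⊤}  OUT={a:-1, d:-1; rest ⊤}
  B4:  IN={a:-1, d:-1; rest ⊤}  OUT={a:-1, b:-3, d:-1; rest ⊤}

Merge at B2: IN[B2] = OUT[B1] = {a: -1, b: ⊤, c: ⊤, d: ⊤, e: ⊤, f: ⊤}

Answer: {a: -1, b: ⊤, c: ⊤, d: ⊤, e: ⊤, f: ⊤}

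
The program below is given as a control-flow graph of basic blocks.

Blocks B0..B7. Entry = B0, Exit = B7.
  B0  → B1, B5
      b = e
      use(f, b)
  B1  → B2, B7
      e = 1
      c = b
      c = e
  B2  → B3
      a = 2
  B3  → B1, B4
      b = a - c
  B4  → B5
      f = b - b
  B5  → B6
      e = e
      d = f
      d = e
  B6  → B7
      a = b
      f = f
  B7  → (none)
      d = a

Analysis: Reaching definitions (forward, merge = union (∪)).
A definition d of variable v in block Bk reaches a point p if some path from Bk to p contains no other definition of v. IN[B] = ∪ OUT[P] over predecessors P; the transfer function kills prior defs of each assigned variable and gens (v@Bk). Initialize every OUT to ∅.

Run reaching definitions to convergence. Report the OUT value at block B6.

Answer: {a@B6, b@B0, b@B3, c@B1, d@B5, e@B5, f@B6}

Derivation:
Fixpoint table:
  B0:  IN={}  OUT={b@B0}
  B1:  IN={a@B2, b@B0, b@B3, c@B1, e@B1}  OUT={a@B2, b@B0, b@B3, c@B1, e@B1}
  B2:  IN={a@B2, b@B0, b@B3, c@B1, e@B1}  OUT={a@B2, b@B0, b@B3, c@B1, e@B1}
  B3:  IN={a@B2, b@B0, b@B3, c@B1, e@B1}  OUT={a@B2, b@B3, c@B1, e@B1}
  B4:  IN={a@B2, b@B3, c@B1, e@B1}  OUT={a@B2, b@B3, c@B1, e@B1, f@B4}
  B5:  IN={a@B2, b@B0, b@B3, c@B1, e@B1, f@B4}  OUT={a@B2, b@B0, b@B3, c@B1, d@B5, e@B5, f@B4}
  B6:  IN={a@B2, b@B0, b@B3, c@B1, d@B5, e@B5, f@B4}  OUT={a@B6, b@B0, b@B3, c@B1, d@B5, e@B5, f@B6}
  B7:  IN={a@B2, a@B6, b@B0, b@B3, c@B1, d@B5, e@B1, e@B5, f@B6}  OUT={a@B2, a@B6, b@B0, b@B3, c@B1, d@B7, e@B1, e@B5, f@B6}

Merge at B6: IN[B6] = OUT[B5] = {a@B2, b@B0, b@B3, c@B1, d@B5, e@B5, f@B4}
Applying B6's transfer function to that IN value gives OUT[B6] (row B6 above).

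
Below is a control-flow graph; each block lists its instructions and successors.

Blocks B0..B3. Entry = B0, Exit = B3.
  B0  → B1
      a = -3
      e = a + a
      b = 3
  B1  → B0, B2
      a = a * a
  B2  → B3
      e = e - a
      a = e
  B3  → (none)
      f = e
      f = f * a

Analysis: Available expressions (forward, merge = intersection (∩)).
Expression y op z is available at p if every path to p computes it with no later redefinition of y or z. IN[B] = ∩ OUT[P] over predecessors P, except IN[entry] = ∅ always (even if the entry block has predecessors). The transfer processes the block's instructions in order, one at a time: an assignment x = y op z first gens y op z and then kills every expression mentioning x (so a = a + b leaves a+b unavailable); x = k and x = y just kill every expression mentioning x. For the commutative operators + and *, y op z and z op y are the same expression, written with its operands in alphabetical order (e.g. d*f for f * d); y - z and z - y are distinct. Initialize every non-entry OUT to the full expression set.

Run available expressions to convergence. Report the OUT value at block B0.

Answer: {a+a}

Trace:
Converged values:
  B0:   IN={}   OUT={a+a}
  B1:   IN={a+a}   OUT={}
  B2:   IN={}   OUT={}
  B3:   IN={}   OUT={}

Merge at B0 (entry node, so the boundary value {} is joined with the incoming edge(s)): IN[B0] = {} ∩ OUT[B1] = {}
Applying B0's transfer function to that IN value gives OUT[B0] (row B0 above).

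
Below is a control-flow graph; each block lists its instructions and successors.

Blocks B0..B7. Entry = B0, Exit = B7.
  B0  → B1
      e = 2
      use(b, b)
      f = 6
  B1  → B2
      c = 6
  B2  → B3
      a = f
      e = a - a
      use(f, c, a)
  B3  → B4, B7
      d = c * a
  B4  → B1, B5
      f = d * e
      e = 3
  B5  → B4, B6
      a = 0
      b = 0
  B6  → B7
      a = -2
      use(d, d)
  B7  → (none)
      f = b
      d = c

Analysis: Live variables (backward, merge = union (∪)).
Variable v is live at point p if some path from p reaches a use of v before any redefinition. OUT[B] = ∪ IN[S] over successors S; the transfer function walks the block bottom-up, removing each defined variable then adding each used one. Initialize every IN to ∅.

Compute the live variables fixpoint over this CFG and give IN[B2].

Answer: {b, c, f}

Derivation:
Fixpoint table:
  B0:  IN={b}  OUT={b, f}
  B1:  IN={b, f}  OUT={b, c, f}
  B2:  IN={b, c, f}  OUT={a, b, c, e}
  B3:  IN={a, b, c, e}  OUT={b, c, d, e}
  B4:  IN={b, c, d, e}  OUT={b, c, d, e, f}
  B5:  IN={c, d, e}  OUT={b, c, d, e}
  B6:  IN={b, c, d}  OUT={b, c}
  B7:  IN={b, c}  OUT={}

Merge at B2: OUT[B2] = IN[B3] = {a, b, c, e}
Applying B2's transfer function to that OUT value gives IN[B2] (row B2 above).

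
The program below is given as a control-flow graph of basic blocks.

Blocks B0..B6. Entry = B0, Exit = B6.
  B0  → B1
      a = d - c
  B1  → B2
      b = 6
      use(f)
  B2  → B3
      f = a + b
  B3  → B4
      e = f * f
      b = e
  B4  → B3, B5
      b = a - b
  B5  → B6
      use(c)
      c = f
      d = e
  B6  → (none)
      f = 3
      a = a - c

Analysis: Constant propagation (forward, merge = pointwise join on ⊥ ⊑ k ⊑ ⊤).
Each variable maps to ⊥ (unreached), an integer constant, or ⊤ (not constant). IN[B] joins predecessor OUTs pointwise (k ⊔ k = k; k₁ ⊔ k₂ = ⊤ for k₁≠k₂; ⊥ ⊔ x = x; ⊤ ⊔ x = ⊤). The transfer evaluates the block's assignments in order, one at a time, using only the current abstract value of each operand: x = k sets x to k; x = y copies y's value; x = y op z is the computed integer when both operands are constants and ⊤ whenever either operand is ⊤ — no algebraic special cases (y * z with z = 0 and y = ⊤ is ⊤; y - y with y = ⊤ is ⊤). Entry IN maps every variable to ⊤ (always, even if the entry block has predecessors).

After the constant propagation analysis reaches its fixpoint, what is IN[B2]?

Answer: {a: ⊤, b: 6, c: ⊤, d: ⊤, e: ⊤, f: ⊤}

Trace:
Converged values:
  B0:   IN=(all ⊤)   OUT=(all ⊤)
  B1:   IN=(all ⊤)   OUT={b:6; rest ⊤}
  B2:   IN={b:6; rest ⊤}   OUT={b:6; rest ⊤}
  B3:   IN=(all ⊤)   OUT=(all ⊤)
  B4:   IN=(all ⊤)   OUT=(all ⊤)
  B5:   IN=(all ⊤)   OUT=(all ⊤)
  B6:   IN=(all ⊤)   OUT={f:3; rest ⊤}

Merge at B2: IN[B2] = OUT[B1] = {a: ⊤, b: 6, c: ⊤, d: ⊤, e: ⊤, f: ⊤}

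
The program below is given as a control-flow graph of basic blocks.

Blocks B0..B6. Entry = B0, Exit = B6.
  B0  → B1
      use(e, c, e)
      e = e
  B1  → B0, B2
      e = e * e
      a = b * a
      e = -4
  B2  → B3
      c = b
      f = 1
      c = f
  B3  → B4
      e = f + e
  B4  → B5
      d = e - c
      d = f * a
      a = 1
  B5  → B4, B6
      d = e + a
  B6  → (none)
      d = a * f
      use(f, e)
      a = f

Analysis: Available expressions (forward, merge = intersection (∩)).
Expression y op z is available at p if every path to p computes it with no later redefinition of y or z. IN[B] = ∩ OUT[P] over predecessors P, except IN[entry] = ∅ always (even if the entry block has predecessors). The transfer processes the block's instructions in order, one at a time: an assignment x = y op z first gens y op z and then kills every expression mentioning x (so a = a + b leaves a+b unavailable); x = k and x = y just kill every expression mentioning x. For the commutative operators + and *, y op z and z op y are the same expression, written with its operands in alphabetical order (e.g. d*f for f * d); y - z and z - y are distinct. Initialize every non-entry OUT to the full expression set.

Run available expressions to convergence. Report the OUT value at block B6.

Fixpoint table:
  B0:  IN={}  OUT={}
  B1:  IN={}  OUT={}
  B2:  IN={}  OUT={}
  B3:  IN={}  OUT={}
  B4:  IN={}  OUT={e-c}
  B5:  IN={e-c}  OUT={a+e, e-c}
  B6:  IN={a+e, e-c}  OUT={e-c}

Merge at B6: IN[B6] = OUT[B5] = {a+e, e-c}
Applying B6's transfer function to that IN value gives OUT[B6] (row B6 above).

Answer: {e-c}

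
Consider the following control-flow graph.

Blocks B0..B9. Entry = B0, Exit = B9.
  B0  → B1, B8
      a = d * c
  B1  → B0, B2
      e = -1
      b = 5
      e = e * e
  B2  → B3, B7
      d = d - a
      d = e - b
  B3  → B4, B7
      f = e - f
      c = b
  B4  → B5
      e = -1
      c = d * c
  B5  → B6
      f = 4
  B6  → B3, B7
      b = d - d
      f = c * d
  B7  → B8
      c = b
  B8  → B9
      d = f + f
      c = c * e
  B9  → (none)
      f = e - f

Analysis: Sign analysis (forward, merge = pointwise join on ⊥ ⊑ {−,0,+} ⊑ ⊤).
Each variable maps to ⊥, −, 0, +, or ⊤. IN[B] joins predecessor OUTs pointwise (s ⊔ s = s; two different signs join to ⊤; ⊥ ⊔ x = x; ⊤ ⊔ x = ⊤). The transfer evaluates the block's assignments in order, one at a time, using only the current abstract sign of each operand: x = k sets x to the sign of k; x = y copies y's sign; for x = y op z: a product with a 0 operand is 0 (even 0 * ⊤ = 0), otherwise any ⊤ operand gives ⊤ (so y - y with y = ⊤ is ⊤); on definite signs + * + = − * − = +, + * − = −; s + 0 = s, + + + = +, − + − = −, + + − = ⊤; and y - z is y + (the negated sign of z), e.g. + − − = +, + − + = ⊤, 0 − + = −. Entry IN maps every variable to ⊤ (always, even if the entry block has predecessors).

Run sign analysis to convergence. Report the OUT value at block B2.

Fixpoint table:
  B0:   IN=(all ⊤)   OUT=(all ⊤)
  B1:   IN=(all ⊤)   OUT={b:+, e:+; rest ⊤}
  B2:   IN={b:+, e:+; rest ⊤}   OUT={b:+, e:+; rest ⊤}
  B3:   IN=(all ⊤)   OUT=(all ⊤)
  B4:   IN=(all ⊤)   OUT={e:-; rest ⊤}
  B5:   IN={e:-; rest ⊤}   OUT={e:-, f:+; rest ⊤}
  B6:   IN={e:-, f:+; rest ⊤}   OUT={e:-; rest ⊤}
  B7:   IN=(all ⊤)   OUT=(all ⊤)
  B8:   IN=(all ⊤)   OUT=(all ⊤)
  B9:   IN=(all ⊤)   OUT=(all ⊤)

Merge at B2: IN[B2] = OUT[B1] = {a: ⊤, b: +, c: ⊤, d: ⊤, e: +, f: ⊤}
Applying B2's transfer function to that IN value gives OUT[B2] (row B2 above).

Answer: {a: ⊤, b: +, c: ⊤, d: ⊤, e: +, f: ⊤}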